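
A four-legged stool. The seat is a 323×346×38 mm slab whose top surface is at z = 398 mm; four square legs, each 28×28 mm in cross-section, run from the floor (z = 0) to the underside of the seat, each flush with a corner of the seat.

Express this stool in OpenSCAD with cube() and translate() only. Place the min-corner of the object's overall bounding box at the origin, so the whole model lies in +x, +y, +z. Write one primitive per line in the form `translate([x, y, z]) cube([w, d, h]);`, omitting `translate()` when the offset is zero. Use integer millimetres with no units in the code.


// leg_h = 398 - 38 = 360
translate([0, 0, 360]) cube([323, 346, 38]);
cube([28, 28, 360]);
translate([295, 0, 0]) cube([28, 28, 360]);
translate([0, 318, 0]) cube([28, 28, 360]);
translate([295, 318, 0]) cube([28, 28, 360]);


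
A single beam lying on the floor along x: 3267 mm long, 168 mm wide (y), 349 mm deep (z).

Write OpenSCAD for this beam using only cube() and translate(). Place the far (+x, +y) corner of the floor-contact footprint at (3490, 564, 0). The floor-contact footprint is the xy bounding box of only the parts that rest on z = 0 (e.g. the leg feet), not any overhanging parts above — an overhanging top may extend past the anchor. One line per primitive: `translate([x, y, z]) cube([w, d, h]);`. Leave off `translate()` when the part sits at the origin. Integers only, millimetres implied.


translate([223, 396, 0]) cube([3267, 168, 349]);


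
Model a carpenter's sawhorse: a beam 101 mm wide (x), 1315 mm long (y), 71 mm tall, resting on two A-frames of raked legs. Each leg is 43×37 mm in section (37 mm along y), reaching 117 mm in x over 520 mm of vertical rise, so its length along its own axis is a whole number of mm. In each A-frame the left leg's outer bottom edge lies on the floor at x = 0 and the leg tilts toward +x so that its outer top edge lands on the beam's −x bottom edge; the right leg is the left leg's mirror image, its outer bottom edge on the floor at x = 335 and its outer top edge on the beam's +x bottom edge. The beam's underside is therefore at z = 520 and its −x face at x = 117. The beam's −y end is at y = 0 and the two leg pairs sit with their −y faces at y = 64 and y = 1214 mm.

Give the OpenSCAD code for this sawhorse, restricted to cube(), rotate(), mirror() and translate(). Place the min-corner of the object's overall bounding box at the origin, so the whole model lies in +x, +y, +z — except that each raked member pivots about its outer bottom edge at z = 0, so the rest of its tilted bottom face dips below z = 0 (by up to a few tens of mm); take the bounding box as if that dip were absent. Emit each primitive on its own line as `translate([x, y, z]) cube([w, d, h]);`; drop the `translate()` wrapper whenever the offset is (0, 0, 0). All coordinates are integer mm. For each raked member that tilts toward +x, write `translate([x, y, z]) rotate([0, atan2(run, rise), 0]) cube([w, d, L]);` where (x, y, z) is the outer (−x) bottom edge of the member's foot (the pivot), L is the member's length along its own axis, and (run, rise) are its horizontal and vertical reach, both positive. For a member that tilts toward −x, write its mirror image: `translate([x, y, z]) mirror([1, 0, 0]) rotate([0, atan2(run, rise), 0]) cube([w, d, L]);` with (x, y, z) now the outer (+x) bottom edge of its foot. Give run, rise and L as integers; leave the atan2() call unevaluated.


// leg length = √(117² + 520²) = 533
// right-leg outer foot x = 2·117 + 101 = 335
// beam min-corner = (117, 0, 520)
translate([117, 0, 520]) cube([101, 1315, 71]);
translate([0, 64, 0]) rotate([0, atan2(117, 520), 0]) cube([43, 37, 533]);
translate([335, 64, 0]) mirror([1, 0, 0]) rotate([0, atan2(117, 520), 0]) cube([43, 37, 533]);
translate([0, 1214, 0]) rotate([0, atan2(117, 520), 0]) cube([43, 37, 533]);
translate([335, 1214, 0]) mirror([1, 0, 0]) rotate([0, atan2(117, 520), 0]) cube([43, 37, 533]);


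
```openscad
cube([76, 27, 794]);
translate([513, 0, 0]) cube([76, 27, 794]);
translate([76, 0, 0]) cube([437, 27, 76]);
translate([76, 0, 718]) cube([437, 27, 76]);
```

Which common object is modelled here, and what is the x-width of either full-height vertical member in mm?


A picture frame. The border width is 76 mm.

Four thin pieces enclosing a rectangular opening — a picture frame. The two full-height stiles are 794 mm tall; the top rail sits at z = 718 and is 76 mm tall, so the border above the opening is 794 − 718 = 76 mm, matching the stile x-width.


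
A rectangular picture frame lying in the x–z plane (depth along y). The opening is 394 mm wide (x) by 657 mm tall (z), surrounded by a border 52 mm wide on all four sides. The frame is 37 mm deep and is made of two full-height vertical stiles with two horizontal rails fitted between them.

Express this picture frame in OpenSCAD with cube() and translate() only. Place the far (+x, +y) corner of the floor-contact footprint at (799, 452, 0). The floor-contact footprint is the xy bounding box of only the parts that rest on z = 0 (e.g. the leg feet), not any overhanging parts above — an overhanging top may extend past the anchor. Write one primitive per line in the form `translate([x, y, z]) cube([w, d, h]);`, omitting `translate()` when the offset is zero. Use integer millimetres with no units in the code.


translate([301, 415, 0]) cube([52, 37, 761]);
translate([747, 415, 0]) cube([52, 37, 761]);
translate([353, 415, 0]) cube([394, 37, 52]);
translate([353, 415, 709]) cube([394, 37, 52]);


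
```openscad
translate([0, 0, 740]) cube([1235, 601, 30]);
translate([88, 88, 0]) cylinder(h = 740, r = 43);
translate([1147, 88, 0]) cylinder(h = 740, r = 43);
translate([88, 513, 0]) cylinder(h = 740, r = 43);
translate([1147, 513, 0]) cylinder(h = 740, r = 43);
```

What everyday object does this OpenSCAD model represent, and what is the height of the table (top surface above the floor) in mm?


A table. The table height is 770 mm.

A 1235×601×30 slab sits at z = 740 on four Ø86 mm round legs — a table. The top surface is at 740 + 30 = 770 mm.


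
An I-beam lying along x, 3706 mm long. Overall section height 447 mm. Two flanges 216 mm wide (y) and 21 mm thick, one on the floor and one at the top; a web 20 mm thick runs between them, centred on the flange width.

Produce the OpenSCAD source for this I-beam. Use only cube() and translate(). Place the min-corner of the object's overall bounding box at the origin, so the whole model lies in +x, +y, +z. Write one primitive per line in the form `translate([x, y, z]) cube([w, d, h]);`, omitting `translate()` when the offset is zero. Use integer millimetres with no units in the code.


cube([3706, 216, 21]);
translate([0, 98, 21]) cube([3706, 20, 405]);
translate([0, 0, 426]) cube([3706, 216, 21]);


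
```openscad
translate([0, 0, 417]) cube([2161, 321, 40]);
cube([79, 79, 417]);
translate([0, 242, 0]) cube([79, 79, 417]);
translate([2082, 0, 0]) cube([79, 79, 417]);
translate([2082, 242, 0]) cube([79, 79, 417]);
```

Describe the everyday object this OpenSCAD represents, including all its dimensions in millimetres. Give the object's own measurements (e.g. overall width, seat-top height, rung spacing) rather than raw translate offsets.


A long wooden bench with a 2161 mm (x) × 321 mm (y) seat, 40 mm thick, its top surface 457 mm above the floor. Four 79 mm square legs at the seat corners, flush with the edges, run from z = 0 to the seat underside.


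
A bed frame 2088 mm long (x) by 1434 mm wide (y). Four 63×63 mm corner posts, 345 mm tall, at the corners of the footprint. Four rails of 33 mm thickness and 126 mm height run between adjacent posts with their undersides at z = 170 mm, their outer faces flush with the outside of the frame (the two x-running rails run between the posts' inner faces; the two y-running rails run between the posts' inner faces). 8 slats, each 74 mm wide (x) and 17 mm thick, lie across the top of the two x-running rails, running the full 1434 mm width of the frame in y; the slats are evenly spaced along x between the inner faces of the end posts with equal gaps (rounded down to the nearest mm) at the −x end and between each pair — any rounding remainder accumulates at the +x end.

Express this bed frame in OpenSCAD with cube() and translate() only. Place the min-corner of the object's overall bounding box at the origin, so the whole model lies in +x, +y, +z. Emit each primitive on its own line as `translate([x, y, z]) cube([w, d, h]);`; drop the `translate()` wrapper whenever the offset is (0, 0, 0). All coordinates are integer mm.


cube([63, 63, 345]);
translate([0, 1371, 0]) cube([63, 63, 345]);
translate([2025, 0, 0]) cube([63, 63, 345]);
translate([2025, 1371, 0]) cube([63, 63, 345]);
translate([63, 0, 170]) cube([1962, 33, 126]);
translate([63, 1401, 170]) cube([1962, 33, 126]);
translate([0, 63, 170]) cube([33, 1308, 126]);
translate([2055, 63, 170]) cube([33, 1308, 126]);
translate([215, 0, 296]) cube([74, 1434, 17]);
translate([441, 0, 296]) cube([74, 1434, 17]);
translate([667, 0, 296]) cube([74, 1434, 17]);
translate([893, 0, 296]) cube([74, 1434, 17]);
translate([1119, 0, 296]) cube([74, 1434, 17]);
translate([1345, 0, 296]) cube([74, 1434, 17]);
translate([1571, 0, 296]) cube([74, 1434, 17]);
translate([1797, 0, 296]) cube([74, 1434, 17]);


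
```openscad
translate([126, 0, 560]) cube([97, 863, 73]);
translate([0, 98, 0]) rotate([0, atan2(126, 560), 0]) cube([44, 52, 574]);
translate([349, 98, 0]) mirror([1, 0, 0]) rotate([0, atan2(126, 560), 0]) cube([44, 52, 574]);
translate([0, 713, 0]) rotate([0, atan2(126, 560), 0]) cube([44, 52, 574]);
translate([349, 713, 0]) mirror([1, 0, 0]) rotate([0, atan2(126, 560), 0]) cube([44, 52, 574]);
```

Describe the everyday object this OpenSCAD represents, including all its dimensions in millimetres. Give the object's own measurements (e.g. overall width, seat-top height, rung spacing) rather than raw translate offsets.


A sawhorse. A 97×863×73 mm beam (x, y, z) sits on two A-frame leg pairs. Each pair is two raked legs of 44×52 mm section (52 mm along y) splaying symmetrically in x. Each leg rises 560 mm vertically over 126 mm of horizontal reach and is 574 mm long along its own axis. Every leg's outer bottom edge rests on the floor and its outer top edge meets a bottom edge of the beam — the left legs (tilting toward +x) meet the beam's −x bottom edge, the right legs (their mirror images, tilting toward −x) meet its +x bottom edge — so the leg tops tuck under the beam, the beam's underside is 560 mm above the floor, and the feet are 349 mm apart outside-to-outside with the beam centred between them. The two leg pairs are set in 98 mm from either end of the beam.


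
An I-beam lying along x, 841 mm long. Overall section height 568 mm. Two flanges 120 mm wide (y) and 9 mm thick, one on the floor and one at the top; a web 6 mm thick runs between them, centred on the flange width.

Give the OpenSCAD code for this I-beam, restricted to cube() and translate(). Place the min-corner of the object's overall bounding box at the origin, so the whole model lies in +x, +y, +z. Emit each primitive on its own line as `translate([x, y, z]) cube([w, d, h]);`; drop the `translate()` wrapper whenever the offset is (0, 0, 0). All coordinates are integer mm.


cube([841, 120, 9]);
translate([0, 57, 9]) cube([841, 6, 550]);
translate([0, 0, 559]) cube([841, 120, 9]);


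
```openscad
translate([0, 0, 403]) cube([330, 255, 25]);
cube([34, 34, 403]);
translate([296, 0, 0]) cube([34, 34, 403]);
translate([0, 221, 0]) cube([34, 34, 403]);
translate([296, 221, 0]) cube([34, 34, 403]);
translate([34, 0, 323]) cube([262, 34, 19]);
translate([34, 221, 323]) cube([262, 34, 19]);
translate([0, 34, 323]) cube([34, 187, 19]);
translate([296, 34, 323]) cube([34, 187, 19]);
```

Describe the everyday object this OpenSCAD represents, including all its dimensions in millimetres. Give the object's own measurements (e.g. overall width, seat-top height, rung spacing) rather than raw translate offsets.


A simple wooden stool: a rectangular seat 330 mm (x) by 255 mm (y), 25 mm thick, top face at z = 428 mm, on four square legs, each 34×34 mm in cross-section. The legs rest on z = 0, each flush with a corner of the seat. Four stretchers, 34 mm wide and 19 mm tall, connect adjacent legs with their undersides at z = 323 mm, each running between the inner faces of the legs it joins and aligned with the legs' outer faces on the other axis.


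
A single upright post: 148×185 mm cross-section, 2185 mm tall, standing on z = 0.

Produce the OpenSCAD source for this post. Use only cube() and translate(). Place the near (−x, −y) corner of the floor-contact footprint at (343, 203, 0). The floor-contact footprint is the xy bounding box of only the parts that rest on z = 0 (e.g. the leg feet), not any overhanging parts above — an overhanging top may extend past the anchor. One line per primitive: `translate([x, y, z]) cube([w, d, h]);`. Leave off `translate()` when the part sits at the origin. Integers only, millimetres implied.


translate([343, 203, 0]) cube([148, 185, 2185]);


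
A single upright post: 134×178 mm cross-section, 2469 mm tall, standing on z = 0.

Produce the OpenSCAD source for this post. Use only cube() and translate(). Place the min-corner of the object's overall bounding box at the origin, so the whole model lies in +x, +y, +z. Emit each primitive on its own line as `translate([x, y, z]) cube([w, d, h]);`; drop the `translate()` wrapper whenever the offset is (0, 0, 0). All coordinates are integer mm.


cube([134, 178, 2469]);


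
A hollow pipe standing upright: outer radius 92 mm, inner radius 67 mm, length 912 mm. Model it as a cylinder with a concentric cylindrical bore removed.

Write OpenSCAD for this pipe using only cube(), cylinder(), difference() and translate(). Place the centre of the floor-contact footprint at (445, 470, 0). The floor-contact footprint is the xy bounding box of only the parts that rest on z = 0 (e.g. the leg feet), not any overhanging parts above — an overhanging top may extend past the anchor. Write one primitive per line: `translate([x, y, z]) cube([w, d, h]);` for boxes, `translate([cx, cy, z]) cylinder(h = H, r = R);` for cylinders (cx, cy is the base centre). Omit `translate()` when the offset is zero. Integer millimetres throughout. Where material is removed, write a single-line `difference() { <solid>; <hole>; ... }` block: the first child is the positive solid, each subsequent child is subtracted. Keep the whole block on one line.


difference() { translate([445, 470, 0]) cylinder(h = 912, r = 92); translate([445, 470, 0]) cylinder(h = 912, r = 67); }


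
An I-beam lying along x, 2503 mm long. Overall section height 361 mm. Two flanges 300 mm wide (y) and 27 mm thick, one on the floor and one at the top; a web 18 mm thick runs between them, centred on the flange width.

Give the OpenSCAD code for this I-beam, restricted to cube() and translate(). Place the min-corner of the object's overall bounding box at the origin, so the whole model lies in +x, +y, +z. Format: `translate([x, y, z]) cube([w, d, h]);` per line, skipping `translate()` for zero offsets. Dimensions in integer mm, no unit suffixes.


cube([2503, 300, 27]);
translate([0, 141, 27]) cube([2503, 18, 307]);
translate([0, 0, 334]) cube([2503, 300, 27]);


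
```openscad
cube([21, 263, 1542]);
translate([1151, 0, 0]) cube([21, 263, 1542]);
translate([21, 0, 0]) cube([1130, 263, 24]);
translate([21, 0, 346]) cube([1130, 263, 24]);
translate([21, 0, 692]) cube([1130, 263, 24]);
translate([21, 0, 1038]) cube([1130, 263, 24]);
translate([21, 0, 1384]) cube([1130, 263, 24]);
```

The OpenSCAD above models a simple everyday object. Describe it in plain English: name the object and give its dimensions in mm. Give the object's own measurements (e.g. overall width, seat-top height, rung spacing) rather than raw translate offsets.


An open bookshelf. Two side panels, each 21 mm thick, 263 mm deep and 1542 mm tall, stand 1172 mm apart (outside-to-outside). Between them sit 5 shelves, each 24 mm thick and 263 mm deep, spanning the full gap between the sides. The bottom shelf rests on the floor (its underside at z = 0) and the clear gap between one shelf's top and the next shelf's underside is 322 mm.


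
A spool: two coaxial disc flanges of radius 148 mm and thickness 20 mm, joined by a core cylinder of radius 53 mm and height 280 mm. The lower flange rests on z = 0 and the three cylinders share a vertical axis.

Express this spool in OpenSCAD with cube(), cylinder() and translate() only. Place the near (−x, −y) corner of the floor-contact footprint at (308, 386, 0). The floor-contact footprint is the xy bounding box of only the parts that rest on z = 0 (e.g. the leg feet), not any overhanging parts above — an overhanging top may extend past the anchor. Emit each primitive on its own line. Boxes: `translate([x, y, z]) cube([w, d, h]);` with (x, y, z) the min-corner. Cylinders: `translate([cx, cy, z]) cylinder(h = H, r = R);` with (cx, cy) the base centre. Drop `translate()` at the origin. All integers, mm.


translate([456, 534, 0]) cylinder(h = 20, r = 148);
translate([456, 534, 20]) cylinder(h = 280, r = 53);
translate([456, 534, 300]) cylinder(h = 20, r = 148);


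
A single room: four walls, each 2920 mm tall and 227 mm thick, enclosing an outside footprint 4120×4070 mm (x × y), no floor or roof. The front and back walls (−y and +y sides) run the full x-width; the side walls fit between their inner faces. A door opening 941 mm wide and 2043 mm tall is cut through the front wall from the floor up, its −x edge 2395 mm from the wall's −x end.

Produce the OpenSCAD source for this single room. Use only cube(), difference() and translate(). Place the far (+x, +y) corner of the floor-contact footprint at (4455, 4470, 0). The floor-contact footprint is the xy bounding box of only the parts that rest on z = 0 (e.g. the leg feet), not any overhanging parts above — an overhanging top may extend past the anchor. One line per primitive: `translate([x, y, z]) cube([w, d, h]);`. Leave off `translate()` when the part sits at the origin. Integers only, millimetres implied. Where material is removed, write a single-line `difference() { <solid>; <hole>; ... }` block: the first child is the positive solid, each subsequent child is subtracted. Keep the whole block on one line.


difference() { translate([335, 400, 0]) cube([4120, 227, 2920]); translate([2730, 400, 0]) cube([941, 227, 2043]); }
translate([335, 4243, 0]) cube([4120, 227, 2920]);
translate([335, 627, 0]) cube([227, 3616, 2920]);
translate([4228, 627, 0]) cube([227, 3616, 2920]);


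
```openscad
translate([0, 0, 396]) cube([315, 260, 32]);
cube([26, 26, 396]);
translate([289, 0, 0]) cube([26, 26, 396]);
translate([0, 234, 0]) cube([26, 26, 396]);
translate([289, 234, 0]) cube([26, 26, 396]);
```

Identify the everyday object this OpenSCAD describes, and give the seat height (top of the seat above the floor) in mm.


A stool. The seat height is 428 mm.

A 315×260×32 slab at z = 396 on four corner posts — a stool. The seat top is 396 + 32 = 428 mm.


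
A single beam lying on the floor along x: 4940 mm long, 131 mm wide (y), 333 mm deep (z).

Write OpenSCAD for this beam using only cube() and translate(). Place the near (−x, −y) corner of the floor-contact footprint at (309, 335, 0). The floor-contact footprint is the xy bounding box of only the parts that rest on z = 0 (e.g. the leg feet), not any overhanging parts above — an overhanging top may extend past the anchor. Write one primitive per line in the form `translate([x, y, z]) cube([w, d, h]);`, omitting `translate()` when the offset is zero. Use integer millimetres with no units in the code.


translate([309, 335, 0]) cube([4940, 131, 333]);


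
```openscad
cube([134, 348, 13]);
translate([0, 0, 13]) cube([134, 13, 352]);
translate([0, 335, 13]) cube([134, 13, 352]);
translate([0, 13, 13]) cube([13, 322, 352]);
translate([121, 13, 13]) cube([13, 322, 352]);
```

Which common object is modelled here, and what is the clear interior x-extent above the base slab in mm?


An open box. The internal width is 108 mm.

A 134×348 base slab with four walls standing on it — an open box. The base is 134 mm wide and the walls are 13 mm thick, so the internal width is 134 − 2 × 13 = 108 mm.


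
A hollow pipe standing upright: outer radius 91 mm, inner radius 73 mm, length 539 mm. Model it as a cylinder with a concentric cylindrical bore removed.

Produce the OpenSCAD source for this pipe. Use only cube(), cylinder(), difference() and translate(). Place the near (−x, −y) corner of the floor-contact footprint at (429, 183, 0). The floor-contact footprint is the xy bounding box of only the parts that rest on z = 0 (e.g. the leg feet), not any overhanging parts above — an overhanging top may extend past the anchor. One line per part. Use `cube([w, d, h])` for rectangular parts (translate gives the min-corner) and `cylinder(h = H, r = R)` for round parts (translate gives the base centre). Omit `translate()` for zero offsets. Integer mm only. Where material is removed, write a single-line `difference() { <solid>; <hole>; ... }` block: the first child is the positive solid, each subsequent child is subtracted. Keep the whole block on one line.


difference() { translate([520, 274, 0]) cylinder(h = 539, r = 91); translate([520, 274, 0]) cylinder(h = 539, r = 73); }


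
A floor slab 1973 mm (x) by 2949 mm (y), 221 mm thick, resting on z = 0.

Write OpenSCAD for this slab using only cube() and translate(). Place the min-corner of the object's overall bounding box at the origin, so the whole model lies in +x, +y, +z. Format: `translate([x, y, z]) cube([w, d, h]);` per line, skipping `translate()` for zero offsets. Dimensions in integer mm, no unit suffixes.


cube([1973, 2949, 221]);


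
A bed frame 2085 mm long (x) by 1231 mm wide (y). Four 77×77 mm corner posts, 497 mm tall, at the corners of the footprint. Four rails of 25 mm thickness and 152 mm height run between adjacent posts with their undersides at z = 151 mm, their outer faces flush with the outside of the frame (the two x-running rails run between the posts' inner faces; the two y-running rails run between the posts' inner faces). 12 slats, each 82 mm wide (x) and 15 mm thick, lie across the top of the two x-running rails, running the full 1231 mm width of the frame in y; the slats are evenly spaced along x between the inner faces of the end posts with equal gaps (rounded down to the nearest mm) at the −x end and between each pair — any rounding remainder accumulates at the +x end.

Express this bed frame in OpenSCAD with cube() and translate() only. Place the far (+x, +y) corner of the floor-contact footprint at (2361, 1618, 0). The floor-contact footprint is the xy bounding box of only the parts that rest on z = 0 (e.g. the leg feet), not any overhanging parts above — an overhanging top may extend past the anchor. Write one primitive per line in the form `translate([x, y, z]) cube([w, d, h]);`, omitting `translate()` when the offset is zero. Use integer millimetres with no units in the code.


// slat z = rail_z + rail_h = 151 + 152 = 303
// slat gap = ⌊(1931 − 12·82) / 13⌋ = 72
translate([276, 387, 0]) cube([77, 77, 497]);
translate([276, 1541, 0]) cube([77, 77, 497]);
translate([2284, 387, 0]) cube([77, 77, 497]);
translate([2284, 1541, 0]) cube([77, 77, 497]);
translate([353, 387, 151]) cube([1931, 25, 152]);
translate([353, 1593, 151]) cube([1931, 25, 152]);
translate([276, 464, 151]) cube([25, 1077, 152]);
translate([2336, 464, 151]) cube([25, 1077, 152]);
translate([425, 387, 303]) cube([82, 1231, 15]);
translate([579, 387, 303]) cube([82, 1231, 15]);
translate([733, 387, 303]) cube([82, 1231, 15]);
translate([887, 387, 303]) cube([82, 1231, 15]);
translate([1041, 387, 303]) cube([82, 1231, 15]);
translate([1195, 387, 303]) cube([82, 1231, 15]);
translate([1349, 387, 303]) cube([82, 1231, 15]);
translate([1503, 387, 303]) cube([82, 1231, 15]);
translate([1657, 387, 303]) cube([82, 1231, 15]);
translate([1811, 387, 303]) cube([82, 1231, 15]);
translate([1965, 387, 303]) cube([82, 1231, 15]);
translate([2119, 387, 303]) cube([82, 1231, 15]);


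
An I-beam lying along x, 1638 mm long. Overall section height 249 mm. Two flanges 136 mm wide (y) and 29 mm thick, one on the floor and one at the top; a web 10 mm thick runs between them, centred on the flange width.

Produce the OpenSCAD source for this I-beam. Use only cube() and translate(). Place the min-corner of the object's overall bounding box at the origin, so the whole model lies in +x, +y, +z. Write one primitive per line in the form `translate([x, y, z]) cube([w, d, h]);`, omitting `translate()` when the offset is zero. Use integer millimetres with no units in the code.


cube([1638, 136, 29]);
translate([0, 63, 29]) cube([1638, 10, 191]);
translate([0, 0, 220]) cube([1638, 136, 29]);


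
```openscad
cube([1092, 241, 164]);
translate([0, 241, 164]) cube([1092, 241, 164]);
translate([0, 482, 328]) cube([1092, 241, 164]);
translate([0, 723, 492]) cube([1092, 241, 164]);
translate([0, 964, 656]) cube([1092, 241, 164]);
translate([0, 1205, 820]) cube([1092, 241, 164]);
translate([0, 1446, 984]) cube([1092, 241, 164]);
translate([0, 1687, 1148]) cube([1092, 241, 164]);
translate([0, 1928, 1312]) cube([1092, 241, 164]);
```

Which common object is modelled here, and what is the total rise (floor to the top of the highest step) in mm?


A staircase. The total rise is 1476 mm.

9 identical blocks, each offset up and back from the previous — a staircase. Each step is 164 mm tall and there are 9 of them, so the total rise is 9 × 164 = 1476 mm.


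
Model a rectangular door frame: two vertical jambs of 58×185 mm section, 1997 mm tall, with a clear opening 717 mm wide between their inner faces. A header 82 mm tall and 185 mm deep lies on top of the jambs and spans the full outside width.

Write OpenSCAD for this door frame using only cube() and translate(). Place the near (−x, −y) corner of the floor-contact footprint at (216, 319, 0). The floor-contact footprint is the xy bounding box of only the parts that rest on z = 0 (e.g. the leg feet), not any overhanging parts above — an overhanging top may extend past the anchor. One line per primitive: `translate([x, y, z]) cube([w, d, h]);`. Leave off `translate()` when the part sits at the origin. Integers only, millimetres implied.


translate([216, 319, 0]) cube([58, 185, 1997]);
translate([991, 319, 0]) cube([58, 185, 1997]);
translate([216, 319, 1997]) cube([833, 185, 82]);


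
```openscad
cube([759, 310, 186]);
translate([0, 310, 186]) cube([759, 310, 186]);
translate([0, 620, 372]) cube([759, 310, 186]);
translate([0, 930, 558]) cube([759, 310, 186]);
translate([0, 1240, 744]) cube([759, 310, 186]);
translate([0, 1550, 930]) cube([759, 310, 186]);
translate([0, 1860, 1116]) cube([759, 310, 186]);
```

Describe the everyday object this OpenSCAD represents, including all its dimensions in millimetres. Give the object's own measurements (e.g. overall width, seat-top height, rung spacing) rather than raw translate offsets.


A straight staircase of 7 solid steps. Each step is 759 mm wide (x), 310 mm deep (y, the going) and 186 mm tall (the rise). The first step rests on the floor; each subsequent step sits one going further in +y and one rise higher in +z, directly behind and above the previous step with no overlap.


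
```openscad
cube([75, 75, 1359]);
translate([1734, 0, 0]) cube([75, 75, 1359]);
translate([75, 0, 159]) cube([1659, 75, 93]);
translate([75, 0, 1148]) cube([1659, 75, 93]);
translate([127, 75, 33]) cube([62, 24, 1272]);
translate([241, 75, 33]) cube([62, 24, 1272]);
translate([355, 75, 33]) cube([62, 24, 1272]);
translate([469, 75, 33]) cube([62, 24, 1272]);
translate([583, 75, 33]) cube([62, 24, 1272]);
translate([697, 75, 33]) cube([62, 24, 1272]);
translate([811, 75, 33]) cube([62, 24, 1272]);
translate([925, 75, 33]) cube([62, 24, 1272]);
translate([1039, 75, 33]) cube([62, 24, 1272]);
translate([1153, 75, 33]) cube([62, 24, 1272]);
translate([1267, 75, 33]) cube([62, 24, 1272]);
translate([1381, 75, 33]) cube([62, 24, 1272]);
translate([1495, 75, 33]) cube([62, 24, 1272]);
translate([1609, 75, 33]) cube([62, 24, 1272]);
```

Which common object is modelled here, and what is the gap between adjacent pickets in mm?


A fence section. The picket gap is 52 mm.

Two posts, two rails, 14 pickets — a fence section. Span 1659 mm holds 14 pickets of 62 mm with 15 equal gaps: ⌊(1659 − 14·62) / 15⌋ = 52 mm.


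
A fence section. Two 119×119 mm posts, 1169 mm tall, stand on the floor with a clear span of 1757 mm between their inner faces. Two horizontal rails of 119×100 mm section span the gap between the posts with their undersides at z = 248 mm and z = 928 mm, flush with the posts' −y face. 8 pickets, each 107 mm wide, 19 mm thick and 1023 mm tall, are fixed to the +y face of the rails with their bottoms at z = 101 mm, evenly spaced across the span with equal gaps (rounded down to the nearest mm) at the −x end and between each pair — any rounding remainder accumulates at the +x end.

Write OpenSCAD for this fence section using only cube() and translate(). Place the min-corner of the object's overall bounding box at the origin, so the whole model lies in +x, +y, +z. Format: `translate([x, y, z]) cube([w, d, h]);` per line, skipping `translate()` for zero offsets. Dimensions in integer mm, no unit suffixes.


cube([119, 119, 1169]);
translate([1876, 0, 0]) cube([119, 119, 1169]);
translate([119, 0, 248]) cube([1757, 119, 100]);
translate([119, 0, 928]) cube([1757, 119, 100]);
translate([219, 119, 101]) cube([107, 19, 1023]);
translate([426, 119, 101]) cube([107, 19, 1023]);
translate([633, 119, 101]) cube([107, 19, 1023]);
translate([840, 119, 101]) cube([107, 19, 1023]);
translate([1047, 119, 101]) cube([107, 19, 1023]);
translate([1254, 119, 101]) cube([107, 19, 1023]);
translate([1461, 119, 101]) cube([107, 19, 1023]);
translate([1668, 119, 101]) cube([107, 19, 1023]);


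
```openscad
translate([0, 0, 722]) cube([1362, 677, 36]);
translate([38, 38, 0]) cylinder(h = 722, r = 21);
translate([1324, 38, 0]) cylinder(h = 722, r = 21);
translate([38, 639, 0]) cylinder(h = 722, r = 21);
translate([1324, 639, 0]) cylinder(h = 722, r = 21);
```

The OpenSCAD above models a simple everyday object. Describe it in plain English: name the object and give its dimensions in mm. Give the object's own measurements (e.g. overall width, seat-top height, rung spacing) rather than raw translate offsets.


A rectangular dining table. The top is 1362×677×36 mm with its upper surface at z = 758 mm. It stands on four round legs of 42 mm diameter, each leg's bounding box inset 17 mm from the nearest pair of top edges, running from the floor to the underside of the top.


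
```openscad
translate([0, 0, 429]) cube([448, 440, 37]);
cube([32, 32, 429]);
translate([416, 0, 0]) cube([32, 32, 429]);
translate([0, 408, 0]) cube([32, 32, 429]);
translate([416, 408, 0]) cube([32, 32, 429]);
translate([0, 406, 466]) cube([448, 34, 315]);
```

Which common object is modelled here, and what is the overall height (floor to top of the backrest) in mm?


A chair. The overall height is 781 mm.

A slab on four corner posts with a tall panel at the back — a chair. The seat slab sits at z = 429 with thickness 37, and the 315 mm backrest starts at the seat top, so the overall height is 429 + 37 + 315 = 781 mm.


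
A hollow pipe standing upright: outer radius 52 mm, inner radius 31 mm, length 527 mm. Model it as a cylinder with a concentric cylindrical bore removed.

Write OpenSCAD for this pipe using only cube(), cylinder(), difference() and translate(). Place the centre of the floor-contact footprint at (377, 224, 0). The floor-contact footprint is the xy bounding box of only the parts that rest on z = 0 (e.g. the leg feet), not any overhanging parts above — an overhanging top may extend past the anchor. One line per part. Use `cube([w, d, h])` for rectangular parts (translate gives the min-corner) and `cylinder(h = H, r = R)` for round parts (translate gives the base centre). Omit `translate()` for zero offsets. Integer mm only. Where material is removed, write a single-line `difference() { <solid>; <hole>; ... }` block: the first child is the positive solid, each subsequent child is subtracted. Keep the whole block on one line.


difference() { translate([377, 224, 0]) cylinder(h = 527, r = 52); translate([377, 224, 0]) cylinder(h = 527, r = 31); }


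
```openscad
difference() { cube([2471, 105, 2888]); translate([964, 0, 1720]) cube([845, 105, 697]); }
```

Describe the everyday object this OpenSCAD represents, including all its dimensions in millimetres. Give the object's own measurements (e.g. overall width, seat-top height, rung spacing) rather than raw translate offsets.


A wall 2471 mm long (x), 105 mm thick (y), 2888 mm tall, with a rectangular window opening cut through it. The opening is 845 mm wide and 697 mm tall; its sill is at z = 1720 mm and its near (−x) edge is 964 mm from the wall's −x end. The opening passes through the full wall thickness.


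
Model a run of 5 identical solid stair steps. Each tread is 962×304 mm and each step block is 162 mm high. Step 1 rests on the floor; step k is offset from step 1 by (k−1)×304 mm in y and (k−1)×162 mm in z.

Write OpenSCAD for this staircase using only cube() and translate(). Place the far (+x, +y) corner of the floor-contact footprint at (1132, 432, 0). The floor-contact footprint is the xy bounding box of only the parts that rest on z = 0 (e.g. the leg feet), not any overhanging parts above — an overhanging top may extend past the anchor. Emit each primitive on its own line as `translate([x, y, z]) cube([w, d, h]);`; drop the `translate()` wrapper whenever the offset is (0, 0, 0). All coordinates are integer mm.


translate([170, 128, 0]) cube([962, 304, 162]);
translate([170, 432, 162]) cube([962, 304, 162]);
translate([170, 736, 324]) cube([962, 304, 162]);
translate([170, 1040, 486]) cube([962, 304, 162]);
translate([170, 1344, 648]) cube([962, 304, 162]);


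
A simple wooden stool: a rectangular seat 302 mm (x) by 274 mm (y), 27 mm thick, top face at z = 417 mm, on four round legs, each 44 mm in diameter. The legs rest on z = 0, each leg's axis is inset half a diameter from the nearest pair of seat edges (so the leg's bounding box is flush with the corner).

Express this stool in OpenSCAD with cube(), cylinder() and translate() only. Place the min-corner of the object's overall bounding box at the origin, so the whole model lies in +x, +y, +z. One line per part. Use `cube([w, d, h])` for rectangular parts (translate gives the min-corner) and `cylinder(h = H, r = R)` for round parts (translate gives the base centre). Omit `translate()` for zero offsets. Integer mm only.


// leg_h = 417 - 27 = 390
translate([0, 0, 390]) cube([302, 274, 27]);
translate([22, 22, 0]) cylinder(h = 390, r = 22);
translate([280, 22, 0]) cylinder(h = 390, r = 22);
translate([22, 252, 0]) cylinder(h = 390, r = 22);
translate([280, 252, 0]) cylinder(h = 390, r = 22);


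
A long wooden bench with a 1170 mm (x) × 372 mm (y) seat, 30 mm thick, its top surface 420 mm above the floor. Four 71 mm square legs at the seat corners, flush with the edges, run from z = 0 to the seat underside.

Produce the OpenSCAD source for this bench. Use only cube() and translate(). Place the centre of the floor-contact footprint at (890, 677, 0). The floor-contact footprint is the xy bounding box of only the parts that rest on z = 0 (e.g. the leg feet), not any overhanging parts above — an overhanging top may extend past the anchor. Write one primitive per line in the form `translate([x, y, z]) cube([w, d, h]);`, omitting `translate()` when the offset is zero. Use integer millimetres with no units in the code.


translate([305, 491, 390]) cube([1170, 372, 30]);
translate([305, 491, 0]) cube([71, 71, 390]);
translate([305, 792, 0]) cube([71, 71, 390]);
translate([1404, 491, 0]) cube([71, 71, 390]);
translate([1404, 792, 0]) cube([71, 71, 390]);


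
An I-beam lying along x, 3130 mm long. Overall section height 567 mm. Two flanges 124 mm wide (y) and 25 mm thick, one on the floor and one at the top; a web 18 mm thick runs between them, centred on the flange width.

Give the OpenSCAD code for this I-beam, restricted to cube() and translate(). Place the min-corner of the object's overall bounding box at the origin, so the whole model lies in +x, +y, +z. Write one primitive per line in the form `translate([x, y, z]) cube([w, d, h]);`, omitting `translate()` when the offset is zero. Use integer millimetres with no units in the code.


cube([3130, 124, 25]);
translate([0, 53, 25]) cube([3130, 18, 517]);
translate([0, 0, 542]) cube([3130, 124, 25]);


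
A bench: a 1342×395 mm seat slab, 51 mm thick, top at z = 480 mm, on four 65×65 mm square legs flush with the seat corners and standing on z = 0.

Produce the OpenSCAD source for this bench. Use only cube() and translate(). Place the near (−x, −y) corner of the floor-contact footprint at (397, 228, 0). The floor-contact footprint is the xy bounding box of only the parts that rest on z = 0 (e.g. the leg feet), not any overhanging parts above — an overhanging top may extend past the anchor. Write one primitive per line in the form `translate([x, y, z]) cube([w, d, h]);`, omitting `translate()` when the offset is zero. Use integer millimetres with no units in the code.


translate([397, 228, 429]) cube([1342, 395, 51]);
translate([397, 228, 0]) cube([65, 65, 429]);
translate([397, 558, 0]) cube([65, 65, 429]);
translate([1674, 228, 0]) cube([65, 65, 429]);
translate([1674, 558, 0]) cube([65, 65, 429]);


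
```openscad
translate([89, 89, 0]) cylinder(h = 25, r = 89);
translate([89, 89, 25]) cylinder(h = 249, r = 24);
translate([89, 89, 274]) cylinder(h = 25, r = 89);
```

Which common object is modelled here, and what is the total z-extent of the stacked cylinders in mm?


A spool. The overall height is 299 mm.

Three coaxial cylinders, large–small–large — a spool. Two 25 mm flanges and a 249 mm core give 25 + 249 + 25 = 299 mm.


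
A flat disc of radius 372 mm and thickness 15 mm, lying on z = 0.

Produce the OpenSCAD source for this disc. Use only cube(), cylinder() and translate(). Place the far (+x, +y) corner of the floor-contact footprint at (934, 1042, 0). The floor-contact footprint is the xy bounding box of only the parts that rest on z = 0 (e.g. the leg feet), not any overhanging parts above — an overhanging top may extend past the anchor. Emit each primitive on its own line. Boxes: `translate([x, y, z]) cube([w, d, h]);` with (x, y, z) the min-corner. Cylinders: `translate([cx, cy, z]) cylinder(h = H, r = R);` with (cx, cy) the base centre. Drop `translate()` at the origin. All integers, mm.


translate([562, 670, 0]) cylinder(h = 15, r = 372);


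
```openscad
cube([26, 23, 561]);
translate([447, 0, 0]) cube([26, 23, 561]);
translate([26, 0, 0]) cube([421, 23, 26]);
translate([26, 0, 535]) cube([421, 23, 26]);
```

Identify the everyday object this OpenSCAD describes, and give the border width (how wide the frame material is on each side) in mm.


A picture frame. The border width is 26 mm.

Four thin pieces enclosing a rectangular opening — a picture frame. The two full-height stiles are 561 mm tall; the top rail sits at z = 535 and is 26 mm tall, so the border above the opening is 561 − 535 = 26 mm, matching the stile x-width.


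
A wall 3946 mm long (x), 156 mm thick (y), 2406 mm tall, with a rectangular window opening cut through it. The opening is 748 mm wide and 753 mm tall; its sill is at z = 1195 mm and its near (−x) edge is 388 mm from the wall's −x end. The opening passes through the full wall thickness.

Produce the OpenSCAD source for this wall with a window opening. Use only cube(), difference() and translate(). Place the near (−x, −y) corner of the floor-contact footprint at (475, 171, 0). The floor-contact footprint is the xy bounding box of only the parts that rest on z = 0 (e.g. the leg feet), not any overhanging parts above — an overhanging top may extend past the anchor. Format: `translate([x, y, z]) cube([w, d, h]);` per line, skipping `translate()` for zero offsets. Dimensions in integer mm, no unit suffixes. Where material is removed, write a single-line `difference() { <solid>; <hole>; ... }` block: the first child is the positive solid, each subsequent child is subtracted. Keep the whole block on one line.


difference() { translate([475, 171, 0]) cube([3946, 156, 2406]); translate([863, 171, 1195]) cube([748, 156, 753]); }
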